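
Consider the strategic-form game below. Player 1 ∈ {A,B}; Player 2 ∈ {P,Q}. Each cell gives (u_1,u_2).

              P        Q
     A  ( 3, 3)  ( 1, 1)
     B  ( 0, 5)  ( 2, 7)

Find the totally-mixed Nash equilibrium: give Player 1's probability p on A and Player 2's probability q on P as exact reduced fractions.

p=1/2, q=1/4

P1 indiff ⇒ q·3+(1-q)·1 = q·0+(1-q)·2 ⇒ q(3) = (1-q)(1) ⇒ q = 1/4
P2 indiff ⇒ p·3+(1-p)·5 = p·1+(1-p)·7 ⇒ p(2) = (1-p)(2) ⇒ p = 1/2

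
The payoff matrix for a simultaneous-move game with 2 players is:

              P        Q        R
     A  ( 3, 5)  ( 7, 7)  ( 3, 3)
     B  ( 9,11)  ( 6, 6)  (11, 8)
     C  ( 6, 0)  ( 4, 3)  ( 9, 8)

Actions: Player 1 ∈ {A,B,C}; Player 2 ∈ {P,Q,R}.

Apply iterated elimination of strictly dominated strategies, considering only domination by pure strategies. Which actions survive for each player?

P1 drop C (B beats it: P:9>6 Q:6>4 R:11>9)
P2 drop R (P beats it: A:5>3 B:11>8)
P1→{A,B} P2→{P,Q}

Survivors P1:{A,B} P2:{P,Q}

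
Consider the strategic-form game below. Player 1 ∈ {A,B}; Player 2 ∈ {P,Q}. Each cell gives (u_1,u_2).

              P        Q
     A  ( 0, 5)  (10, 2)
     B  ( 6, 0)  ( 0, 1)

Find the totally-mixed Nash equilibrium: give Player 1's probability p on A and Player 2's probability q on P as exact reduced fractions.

P1 mixes 1/4 on A; P2 mixes 5/8 on P

P1 indiff ⇒ q·0+(1-q)·10 = q·6+(1-q)·0 ⇒ q(-6) = (1-q)(-10) ⇒ q = 5/8
P2 indiff ⇒ p·5+(1-p)·0 = p·2+(1-p)·1 ⇒ p(3) = (1-p)(1) ⇒ p = 1/4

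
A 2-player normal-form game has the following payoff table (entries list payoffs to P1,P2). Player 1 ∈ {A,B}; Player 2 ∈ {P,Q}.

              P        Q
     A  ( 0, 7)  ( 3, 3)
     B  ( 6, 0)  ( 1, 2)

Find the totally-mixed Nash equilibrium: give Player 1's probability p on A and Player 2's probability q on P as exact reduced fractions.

P1 indiff ⇒ q·0+(1-q)·3 = q·6+(1-q)·1 ⇒ q(-6) = (1-q)(-2) ⇒ q = 1/4
P2 indiff ⇒ p·7+(1-p)·0 = p·3+(1-p)·2 ⇒ p(4) = (1-p)(2) ⇒ p = 1/3

p=1/3, q=1/4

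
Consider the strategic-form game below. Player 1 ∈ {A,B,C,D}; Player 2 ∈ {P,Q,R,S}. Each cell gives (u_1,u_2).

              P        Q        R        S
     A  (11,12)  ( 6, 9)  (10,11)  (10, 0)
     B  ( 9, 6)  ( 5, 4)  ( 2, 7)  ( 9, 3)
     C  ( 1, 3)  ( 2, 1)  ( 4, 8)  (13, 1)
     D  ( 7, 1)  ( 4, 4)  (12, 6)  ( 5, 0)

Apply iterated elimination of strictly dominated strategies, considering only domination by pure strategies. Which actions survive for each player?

P1 drop B (A beats it: P:11>9 Q:6>5 R:10>2 S:10>9)
P2 drop Q (R beats it: A:11>9 C:8>1 D:6>4)
P2 drop S (P beats it: A:12>0 C:3>1 D:1>0)
P1 drop C (A beats it: P:11>1 R:10>4)
P1→{A,D} P2→{P,R}

IESDS → P1:{A,D} P2:{P,R}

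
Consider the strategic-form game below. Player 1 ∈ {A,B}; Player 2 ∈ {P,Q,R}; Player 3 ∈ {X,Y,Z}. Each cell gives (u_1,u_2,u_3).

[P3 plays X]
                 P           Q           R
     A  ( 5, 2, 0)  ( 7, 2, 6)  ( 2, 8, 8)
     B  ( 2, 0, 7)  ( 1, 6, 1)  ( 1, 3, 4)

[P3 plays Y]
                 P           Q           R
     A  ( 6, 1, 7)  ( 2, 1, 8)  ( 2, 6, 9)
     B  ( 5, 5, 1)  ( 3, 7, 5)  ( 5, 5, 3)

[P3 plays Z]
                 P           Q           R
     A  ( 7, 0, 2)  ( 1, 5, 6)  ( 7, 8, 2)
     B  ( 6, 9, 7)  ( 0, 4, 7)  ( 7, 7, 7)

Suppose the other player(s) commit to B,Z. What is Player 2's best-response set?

P2 best: {P}

u_2(P vs B,Z) = 9
u_2(Q vs B,Z) = 4
u_2(R vs B,Z) = 7
max payoff 9 at {P}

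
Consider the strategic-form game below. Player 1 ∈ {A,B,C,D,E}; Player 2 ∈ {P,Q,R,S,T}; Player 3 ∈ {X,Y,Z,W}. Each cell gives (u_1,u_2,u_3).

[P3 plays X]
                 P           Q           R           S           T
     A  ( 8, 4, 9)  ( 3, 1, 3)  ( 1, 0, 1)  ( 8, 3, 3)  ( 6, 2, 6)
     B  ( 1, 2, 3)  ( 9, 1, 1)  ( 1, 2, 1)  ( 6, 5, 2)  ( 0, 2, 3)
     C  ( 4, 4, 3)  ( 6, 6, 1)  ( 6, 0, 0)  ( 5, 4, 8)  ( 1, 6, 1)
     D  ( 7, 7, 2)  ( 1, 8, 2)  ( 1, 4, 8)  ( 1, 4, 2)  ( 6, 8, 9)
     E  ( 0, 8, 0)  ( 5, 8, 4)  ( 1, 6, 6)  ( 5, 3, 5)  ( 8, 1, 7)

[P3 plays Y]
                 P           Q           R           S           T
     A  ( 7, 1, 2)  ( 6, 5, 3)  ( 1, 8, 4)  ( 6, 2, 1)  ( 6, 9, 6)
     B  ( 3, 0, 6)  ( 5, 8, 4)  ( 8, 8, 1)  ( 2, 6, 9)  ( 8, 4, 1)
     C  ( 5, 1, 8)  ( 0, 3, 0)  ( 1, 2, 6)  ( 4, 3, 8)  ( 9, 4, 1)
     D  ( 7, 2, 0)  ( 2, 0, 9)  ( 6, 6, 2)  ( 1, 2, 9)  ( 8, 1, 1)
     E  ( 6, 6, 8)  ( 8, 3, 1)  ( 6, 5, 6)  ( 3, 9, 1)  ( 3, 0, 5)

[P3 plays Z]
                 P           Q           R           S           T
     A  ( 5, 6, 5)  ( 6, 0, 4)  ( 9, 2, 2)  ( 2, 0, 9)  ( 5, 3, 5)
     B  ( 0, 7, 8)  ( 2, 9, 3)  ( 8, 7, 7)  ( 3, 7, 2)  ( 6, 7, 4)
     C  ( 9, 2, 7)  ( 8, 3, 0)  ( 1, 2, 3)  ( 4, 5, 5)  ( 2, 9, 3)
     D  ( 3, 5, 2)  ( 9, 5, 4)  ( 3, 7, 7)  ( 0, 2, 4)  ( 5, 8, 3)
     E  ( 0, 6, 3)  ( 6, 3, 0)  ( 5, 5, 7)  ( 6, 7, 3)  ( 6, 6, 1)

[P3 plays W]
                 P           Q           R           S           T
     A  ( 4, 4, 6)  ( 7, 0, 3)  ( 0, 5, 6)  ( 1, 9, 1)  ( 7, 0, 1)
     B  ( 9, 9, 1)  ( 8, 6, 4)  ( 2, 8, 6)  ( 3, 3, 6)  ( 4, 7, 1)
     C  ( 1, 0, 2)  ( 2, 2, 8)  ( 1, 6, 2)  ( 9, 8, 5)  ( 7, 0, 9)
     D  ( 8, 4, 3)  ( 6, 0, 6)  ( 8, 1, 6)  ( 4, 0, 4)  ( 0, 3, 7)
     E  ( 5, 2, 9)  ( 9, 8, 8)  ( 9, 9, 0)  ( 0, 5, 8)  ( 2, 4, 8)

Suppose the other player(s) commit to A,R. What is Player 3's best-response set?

u_3(X vs A,R) = 1
u_3(Y vs A,R) = 4
u_3(Z vs A,R) = 2
u_3(W vs A,R) = 6
max payoff 6 at {W}

argmax u_3 = {W}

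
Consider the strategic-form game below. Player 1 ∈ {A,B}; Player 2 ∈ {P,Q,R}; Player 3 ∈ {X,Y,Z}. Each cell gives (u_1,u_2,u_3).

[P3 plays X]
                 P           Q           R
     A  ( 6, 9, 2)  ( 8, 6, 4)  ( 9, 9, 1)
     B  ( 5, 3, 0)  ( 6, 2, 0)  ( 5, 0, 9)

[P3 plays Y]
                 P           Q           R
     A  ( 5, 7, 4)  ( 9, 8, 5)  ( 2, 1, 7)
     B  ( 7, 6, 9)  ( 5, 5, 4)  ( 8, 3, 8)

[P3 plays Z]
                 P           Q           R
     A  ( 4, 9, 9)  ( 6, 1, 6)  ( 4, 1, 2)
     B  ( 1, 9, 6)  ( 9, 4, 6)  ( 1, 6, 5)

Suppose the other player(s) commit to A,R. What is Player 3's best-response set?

BR_3 = {Y}

u_3(X vs A,R) = 1
u_3(Y vs A,R) = 7
u_3(Z vs A,R) = 2
max payoff 7 at {Y}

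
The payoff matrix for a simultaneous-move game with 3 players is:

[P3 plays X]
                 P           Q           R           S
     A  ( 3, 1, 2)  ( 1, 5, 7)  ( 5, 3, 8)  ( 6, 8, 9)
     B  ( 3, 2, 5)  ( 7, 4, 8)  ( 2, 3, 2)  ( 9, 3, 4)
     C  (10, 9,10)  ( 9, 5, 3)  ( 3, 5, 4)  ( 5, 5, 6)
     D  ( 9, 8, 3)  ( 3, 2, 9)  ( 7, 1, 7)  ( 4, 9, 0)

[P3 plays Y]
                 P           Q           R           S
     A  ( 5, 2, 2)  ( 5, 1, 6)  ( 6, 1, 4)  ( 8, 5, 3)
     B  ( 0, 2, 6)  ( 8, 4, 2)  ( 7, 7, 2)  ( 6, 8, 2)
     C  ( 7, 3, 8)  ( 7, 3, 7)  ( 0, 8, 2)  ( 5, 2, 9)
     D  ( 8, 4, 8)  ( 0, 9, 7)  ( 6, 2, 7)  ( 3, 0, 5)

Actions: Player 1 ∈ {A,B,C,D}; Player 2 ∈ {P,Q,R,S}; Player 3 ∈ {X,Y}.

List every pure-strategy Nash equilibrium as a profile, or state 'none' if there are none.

NE set: (C,P,X)

(A,P,X): not NE [P1→C gives 10>3; P2→S gives 8>1]
(A,P,Y): not NE [P1→D gives 8>5; P2→S gives 5>2]
(A,Q,X): not NE [P1→C gives 9>1; P2→S gives 8>5]
(A,Q,Y): not NE [P1→B gives 8>5; P2→S gives 5>1; P3→X gives 7>6]
(A,R,X): not NE [P1→D gives 7>5; P2→S gives 8>3]
(A,R,Y): not NE [P1→B gives 7>6; P2→S gives 5>1; P3→X gives 8>4]
(A,S,X): not NE [P1→B gives 9>6]
(A,S,Y): not NE [P3→X gives 9>3]
(B,P,X): not NE [P1→C gives 10>3; P2→Q gives 4>2; P3→Y gives 6>5]
(B,P,Y): not NE [P1→D gives 8>0; P2→S gives 8>2]
(B,Q,X): not NE [P1→C gives 9>7]
(B,Q,Y): not NE [P2→S gives 8>4; P3→X gives 8>2]
(B,R,X): not NE [P1→D gives 7>2; P2→Q gives 4>3]
(B,R,Y): not NE [P2→S gives 8>7]
(B,S,X): not NE [P2→Q gives 4>3]
(B,S,Y): not NE [P1→A gives 8>6; P3→X gives 4>2]
(C,P,X): NE
(C,P,Y): not NE [P1→D gives 8>7; P2→R gives 8>3; P3→X gives 10>8]
(C,Q,X): not NE [P2→P gives 9>5; P3→Y gives 7>3]
(C,Q,Y): not NE [P1→B gives 8>7; P2→R gives 8>3]
(C,R,X): not NE [P1→D gives 7>3; P2→P gives 9>5]
(C,R,Y): not NE [P1→B gives 7>0; P3→X gives 4>2]
(C,S,X): not NE [P1→B gives 9>5; P2→P gives 9>5; P3→Y gives 9>6]
(C,S,Y): not NE [P1→A gives 8>5; P2→R gives 8>2]
(D,P,X): not NE [P1→C gives 10>9; P2→S gives 9>8; P3→Y gives 8>3]
(D,P,Y): not NE [P2→Q gives 9>4]
(D,Q,X): not NE [P1→C gives 9>3; P2→S gives 9>2]
(D,Q,Y): not NE [P1→B gives 8>0; P3→X gives 9>7]
(D,R,X): not NE [P2→S gives 9>1]
(D,R,Y): not NE [P1→B gives 7>6; P2→Q gives 9>2]
(D,S,X): not NE [P1→B gives 9>4; P3→Y gives 5>0]
(D,S,Y): not NE [P1→A gives 8>3; P2→Q gives 9>0]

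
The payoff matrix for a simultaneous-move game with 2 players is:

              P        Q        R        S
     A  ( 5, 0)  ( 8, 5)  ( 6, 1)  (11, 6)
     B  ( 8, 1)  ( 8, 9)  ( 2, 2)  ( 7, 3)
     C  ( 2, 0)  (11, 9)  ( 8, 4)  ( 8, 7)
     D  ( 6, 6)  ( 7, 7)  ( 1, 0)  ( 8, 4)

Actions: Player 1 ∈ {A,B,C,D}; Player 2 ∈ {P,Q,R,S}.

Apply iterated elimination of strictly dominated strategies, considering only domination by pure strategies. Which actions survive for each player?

P2 drop P (Q beats it: A:5>0 B:9>1 C:9>0 D:7>6)
P1 drop B (C beats it: Q:11>8 R:8>2 S:8>7)
P1 drop D (A beats it: Q:8>7 R:6>1 S:11>8)
P2 drop R (Q beats it: A:5>1 C:9>4)
P1→{A,C} P2→{Q,S}

Survivors P1:{A,C} P2:{Q,S}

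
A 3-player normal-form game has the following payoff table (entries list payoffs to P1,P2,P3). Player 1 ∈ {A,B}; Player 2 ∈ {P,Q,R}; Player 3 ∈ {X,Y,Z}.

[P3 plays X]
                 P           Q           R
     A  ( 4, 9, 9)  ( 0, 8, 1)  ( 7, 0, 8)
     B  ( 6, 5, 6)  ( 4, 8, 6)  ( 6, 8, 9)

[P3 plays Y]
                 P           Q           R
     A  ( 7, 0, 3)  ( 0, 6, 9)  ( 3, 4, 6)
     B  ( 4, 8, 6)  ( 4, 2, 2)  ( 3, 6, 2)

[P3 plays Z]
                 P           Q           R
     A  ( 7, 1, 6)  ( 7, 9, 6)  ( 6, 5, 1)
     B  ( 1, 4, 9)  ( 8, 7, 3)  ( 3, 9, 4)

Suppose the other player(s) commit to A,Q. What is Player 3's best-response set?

P3 best: {Y}

u_3(X vs A,Q) = 1
u_3(Y vs A,Q) = 9
u_3(Z vs A,Q) = 6
max payoff 9 at {Y}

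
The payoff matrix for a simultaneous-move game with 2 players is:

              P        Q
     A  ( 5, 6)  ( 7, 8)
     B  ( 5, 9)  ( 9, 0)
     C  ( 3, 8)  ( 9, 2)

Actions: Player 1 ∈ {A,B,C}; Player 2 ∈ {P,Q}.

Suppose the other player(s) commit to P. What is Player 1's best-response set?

BR_1 = {A,B}

u_1(A vs P) = 5
u_1(B vs P) = 5
u_1(C vs P) = 3
max payoff 5 at {A,B}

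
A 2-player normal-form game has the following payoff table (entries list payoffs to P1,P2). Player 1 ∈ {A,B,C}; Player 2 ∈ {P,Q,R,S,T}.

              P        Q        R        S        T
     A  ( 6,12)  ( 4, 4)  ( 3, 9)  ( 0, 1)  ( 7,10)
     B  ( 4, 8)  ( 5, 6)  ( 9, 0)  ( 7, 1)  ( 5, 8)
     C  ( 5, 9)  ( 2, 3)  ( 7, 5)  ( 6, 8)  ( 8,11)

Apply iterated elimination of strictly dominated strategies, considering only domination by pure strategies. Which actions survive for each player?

P2 drop Q (P beats it: A:12>4 B:8>6 C:9>3)
P2 drop R (P beats it: A:12>9 B:8>0 C:9>5)
P2 drop S (P beats it: A:12>1 B:8>1 C:9>8)
P1 drop B (A beats it: P:6>4 T:7>5)
P1→{A,C} P2→{P,T}

Remaining: P1:{A,C} P2:{P,T}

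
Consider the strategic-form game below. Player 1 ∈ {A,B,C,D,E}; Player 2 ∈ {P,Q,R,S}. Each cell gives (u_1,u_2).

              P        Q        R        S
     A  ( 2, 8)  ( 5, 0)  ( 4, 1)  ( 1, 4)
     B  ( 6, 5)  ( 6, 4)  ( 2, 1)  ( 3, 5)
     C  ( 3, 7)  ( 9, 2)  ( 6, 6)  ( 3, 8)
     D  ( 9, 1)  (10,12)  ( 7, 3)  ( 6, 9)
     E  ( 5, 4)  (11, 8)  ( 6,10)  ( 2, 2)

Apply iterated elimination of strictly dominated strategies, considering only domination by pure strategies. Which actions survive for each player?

P1 drop A (C beats it: P:3>2 Q:9>5 R:6>4 S:3>1)
P1 drop B (D beats it: P:9>6 Q:10>6 R:7>2 S:6>3)
P1 drop C (D beats it: P:9>3 Q:10>9 R:7>6 S:6>3)
P2 drop P (Q beats it: D:12>1 E:8>4)
P2 drop S (Q beats it: D:12>9 E:8>2)
P1→{D,E} P2→{Q,R}

IESDS → P1:{D,E} P2:{Q,R}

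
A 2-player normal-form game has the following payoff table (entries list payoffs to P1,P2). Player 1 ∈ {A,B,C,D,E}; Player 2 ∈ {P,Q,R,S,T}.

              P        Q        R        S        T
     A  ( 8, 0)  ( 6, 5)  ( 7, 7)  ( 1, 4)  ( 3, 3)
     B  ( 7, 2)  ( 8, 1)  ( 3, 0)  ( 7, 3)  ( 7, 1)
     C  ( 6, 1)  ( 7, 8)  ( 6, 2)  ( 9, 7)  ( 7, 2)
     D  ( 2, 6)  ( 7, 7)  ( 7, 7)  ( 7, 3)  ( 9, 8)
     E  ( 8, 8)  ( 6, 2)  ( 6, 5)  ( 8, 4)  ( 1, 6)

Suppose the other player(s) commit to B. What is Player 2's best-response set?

P2 best: {S}

u_2(P vs B) = 2
u_2(Q vs B) = 1
u_2(R vs B) = 0
u_2(S vs B) = 3
u_2(T vs B) = 1
max payoff 3 at {S}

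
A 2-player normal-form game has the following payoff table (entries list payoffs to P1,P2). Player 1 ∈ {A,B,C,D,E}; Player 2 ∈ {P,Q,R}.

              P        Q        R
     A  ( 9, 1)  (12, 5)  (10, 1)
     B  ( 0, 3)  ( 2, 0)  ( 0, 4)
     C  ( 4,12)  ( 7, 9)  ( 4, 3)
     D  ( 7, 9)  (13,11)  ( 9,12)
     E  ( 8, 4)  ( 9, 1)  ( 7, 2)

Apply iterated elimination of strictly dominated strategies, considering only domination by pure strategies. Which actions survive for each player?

P1 drop B (A beats it: P:9>0 Q:12>2 R:10>0)
P1 drop C (A beats it: P:9>4 Q:12>7 R:10>4)
P1 drop E (A beats it: P:9>8 Q:12>9 R:10>7)
P2 drop P (Q beats it: A:5>1 D:11>9)
P1→{A,D} P2→{Q,R}

Remaining: P1:{A,D} P2:{Q,R}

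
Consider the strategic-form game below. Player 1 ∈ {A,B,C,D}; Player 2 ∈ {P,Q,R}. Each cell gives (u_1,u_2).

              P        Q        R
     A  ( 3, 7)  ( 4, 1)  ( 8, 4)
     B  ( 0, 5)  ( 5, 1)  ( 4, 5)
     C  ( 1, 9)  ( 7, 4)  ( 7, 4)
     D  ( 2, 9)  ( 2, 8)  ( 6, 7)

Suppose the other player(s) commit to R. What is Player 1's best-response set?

BR_1 = {A}

u_1(A vs R) = 8
u_1(B vs R) = 4
u_1(C vs R) = 7
u_1(D vs R) = 6
max payoff 8 at {A}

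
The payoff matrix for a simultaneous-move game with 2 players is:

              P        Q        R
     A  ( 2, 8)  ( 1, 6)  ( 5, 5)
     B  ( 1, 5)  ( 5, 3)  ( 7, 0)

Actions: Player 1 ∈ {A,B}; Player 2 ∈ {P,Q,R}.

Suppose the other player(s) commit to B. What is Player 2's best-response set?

BR_2 = {P}

u_2(P vs B) = 5
u_2(Q vs B) = 3
u_2(R vs B) = 0
max payoff 5 at {P}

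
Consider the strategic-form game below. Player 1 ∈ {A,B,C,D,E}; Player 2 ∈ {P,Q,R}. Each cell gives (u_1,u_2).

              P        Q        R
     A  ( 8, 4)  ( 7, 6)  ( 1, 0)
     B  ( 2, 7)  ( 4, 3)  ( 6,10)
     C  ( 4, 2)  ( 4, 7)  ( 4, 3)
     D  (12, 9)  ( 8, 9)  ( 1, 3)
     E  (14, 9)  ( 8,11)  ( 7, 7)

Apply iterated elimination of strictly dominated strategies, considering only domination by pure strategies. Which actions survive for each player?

Remaining: P1:{D,E} P2:{P,Q}

P1 drop A (E beats it: P:14>8 Q:8>7 R:7>1)
P1 drop B (E beats it: P:14>2 Q:8>4 R:7>6)
P1 drop C (E beats it: P:14>4 Q:8>4 R:7>4)
P2 drop R (P beats it: D:9>3 E:9>7)
P1→{D,E} P2→{P,Q}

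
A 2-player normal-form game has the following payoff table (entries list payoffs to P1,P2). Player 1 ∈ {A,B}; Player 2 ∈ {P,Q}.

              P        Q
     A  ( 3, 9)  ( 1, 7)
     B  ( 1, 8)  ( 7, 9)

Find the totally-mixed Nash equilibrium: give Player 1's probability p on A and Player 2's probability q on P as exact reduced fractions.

p=1/3, q=3/4

P1 indiff ⇒ q·3+(1-q)·1 = q·1+(1-q)·7 ⇒ q(2) = (1-q)(6) ⇒ q = 3/4
P2 indiff ⇒ p·9+(1-p)·8 = p·7+(1-p)·9 ⇒ p(2) = (1-p)(1) ⇒ p = 1/3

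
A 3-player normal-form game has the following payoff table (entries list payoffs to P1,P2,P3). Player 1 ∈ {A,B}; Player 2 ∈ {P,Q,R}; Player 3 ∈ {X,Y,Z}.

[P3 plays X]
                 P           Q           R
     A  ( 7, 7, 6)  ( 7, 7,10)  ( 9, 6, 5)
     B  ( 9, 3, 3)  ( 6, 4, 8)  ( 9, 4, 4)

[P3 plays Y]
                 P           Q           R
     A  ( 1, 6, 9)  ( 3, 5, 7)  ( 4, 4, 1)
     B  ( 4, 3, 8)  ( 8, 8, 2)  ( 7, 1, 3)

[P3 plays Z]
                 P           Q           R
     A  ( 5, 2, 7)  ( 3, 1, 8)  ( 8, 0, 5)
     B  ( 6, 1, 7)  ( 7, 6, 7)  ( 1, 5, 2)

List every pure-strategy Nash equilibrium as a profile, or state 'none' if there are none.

(A,P,X): not NE [P1→B gives 9>7; P3→Y gives 9>6]
(A,P,Y): not NE [P1→B gives 4>1]
(A,P,Z): not NE [P1→B gives 6>5; P3→Y gives 9>7]
(A,Q,X): NE
(A,Q,Y): not NE [P1→B gives 8>3; P2→P gives 6>5; P3→X gives 10>7]
(A,Q,Z): not NE [P1→B gives 7>3; P2→P gives 2>1; P3→X gives 10>8]
(A,R,X): not NE [P2→Q gives 7>6]
(A,R,Y): not NE [P1→B gives 7>4; P2→P gives 6>4; P3→Z gives 5>1]
(A,R,Z): not NE [P2→P gives 2>0]
(B,P,X): not NE [P2→R gives 4>3; P3→Y gives 8>3]
(B,P,Y): not NE [P2→Q gives 8>3]
(B,P,Z): not NE [P2→Q gives 6>1; P3→Y gives 8>7]
(B,Q,X): not NE [P1→A gives 7>6]
(B,Q,Y): not NE [P3→X gives 8>2]
(B,Q,Z): not NE [P3→X gives 8>7]
(B,R,X): NE
(B,R,Y): not NE [P2→Q gives 8>1; P3→X gives 4>3]
(B,R,Z): not NE [P1→A gives 8>1; P2→Q gives 6>5; P3→X gives 4>2]

Nash profiles: (A,Q,X), (B,R,X)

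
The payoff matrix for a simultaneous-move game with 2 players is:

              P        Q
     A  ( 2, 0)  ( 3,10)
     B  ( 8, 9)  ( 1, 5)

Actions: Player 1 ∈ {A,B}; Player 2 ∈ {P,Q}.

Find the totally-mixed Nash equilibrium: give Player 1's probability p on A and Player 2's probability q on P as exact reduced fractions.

P1 indiff ⇒ q·2+(1-q)·3 = q·8+(1-q)·1 ⇒ q(-6) = (1-q)(-2) ⇒ q = 1/4
P2 indiff ⇒ p·0+(1-p)·9 = p·10+(1-p)·5 ⇒ p(-10) = (1-p)(-4) ⇒ p = 2/7

(p,q) = (2/7, 1/4)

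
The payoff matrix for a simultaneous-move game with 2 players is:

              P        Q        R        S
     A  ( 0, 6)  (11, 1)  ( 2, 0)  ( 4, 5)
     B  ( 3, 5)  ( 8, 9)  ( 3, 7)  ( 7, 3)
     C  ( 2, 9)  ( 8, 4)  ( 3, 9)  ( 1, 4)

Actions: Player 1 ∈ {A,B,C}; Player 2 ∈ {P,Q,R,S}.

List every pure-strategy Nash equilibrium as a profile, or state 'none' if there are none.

(A,P): not NE [P1→B gives 3>0]
(A,Q): not NE [P2→P gives 6>1]
(A,R): not NE [P1→C gives 3>2; P2→P gives 6>0]
(A,S): not NE [P1→B gives 7>4; P2→P gives 6>5]
(B,P): not NE [P2→Q gives 9>5]
(B,Q): not NE [P1→A gives 11>8]
(B,R): not NE [P2→Q gives 9>7]
(B,S): not NE [P2→Q gives 9>3]
(C,P): not NE [P1→B gives 3>2]
(C,Q): not NE [P1→A gives 11>8; P2→R gives 9>4]
(C,R): NE
(C,S): not NE [P1→B gives 7>1; P2→R gives 9>4]

Nash profiles: (C,R)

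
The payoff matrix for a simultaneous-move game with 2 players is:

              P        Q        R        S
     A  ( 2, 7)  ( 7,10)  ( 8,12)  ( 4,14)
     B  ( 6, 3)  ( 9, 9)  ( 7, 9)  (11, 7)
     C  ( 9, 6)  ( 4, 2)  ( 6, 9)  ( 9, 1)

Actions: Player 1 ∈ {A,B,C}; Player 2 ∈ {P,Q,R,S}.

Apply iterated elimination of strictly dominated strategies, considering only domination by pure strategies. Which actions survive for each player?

Survivors P1:{A,B} P2:{Q,R,S}

P2 drop P (R beats it: A:12>7 B:9>3 C:9>6)
P1 drop C (B beats it: Q:9>4 R:7>6 S:11>9)
P1→{A,B} P2→{Q,R,S}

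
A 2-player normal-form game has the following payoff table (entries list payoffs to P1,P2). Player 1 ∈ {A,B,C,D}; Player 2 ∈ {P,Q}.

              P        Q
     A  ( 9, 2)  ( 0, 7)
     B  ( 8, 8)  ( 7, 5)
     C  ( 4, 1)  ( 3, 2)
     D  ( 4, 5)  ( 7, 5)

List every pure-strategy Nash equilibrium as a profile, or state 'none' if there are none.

Nash profiles: (D,Q)

(A,P): not NE [P2→Q gives 7>2]
(A,Q): not NE [P1→D gives 7>0]
(B,P): not NE [P1→A gives 9>8]
(B,Q): not NE [P2→P gives 8>5]
(C,P): not NE [P1→A gives 9>4; P2→Q gives 2>1]
(C,Q): not NE [P1→D gives 7>3]
(D,P): not NE [P1→A gives 9>4]
(D,Q): NE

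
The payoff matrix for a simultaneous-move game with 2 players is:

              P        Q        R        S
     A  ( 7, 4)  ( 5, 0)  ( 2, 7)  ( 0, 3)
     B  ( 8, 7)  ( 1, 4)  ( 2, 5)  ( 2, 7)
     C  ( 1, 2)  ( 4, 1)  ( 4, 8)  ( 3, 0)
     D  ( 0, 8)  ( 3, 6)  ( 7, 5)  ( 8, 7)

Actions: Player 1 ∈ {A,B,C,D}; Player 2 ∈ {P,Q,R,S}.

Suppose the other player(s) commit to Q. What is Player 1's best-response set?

u_1(A vs Q) = 5
u_1(B vs Q) = 1
u_1(C vs Q) = 4
u_1(D vs Q) = 3
max payoff 5 at {A}

argmax u_1 = {A}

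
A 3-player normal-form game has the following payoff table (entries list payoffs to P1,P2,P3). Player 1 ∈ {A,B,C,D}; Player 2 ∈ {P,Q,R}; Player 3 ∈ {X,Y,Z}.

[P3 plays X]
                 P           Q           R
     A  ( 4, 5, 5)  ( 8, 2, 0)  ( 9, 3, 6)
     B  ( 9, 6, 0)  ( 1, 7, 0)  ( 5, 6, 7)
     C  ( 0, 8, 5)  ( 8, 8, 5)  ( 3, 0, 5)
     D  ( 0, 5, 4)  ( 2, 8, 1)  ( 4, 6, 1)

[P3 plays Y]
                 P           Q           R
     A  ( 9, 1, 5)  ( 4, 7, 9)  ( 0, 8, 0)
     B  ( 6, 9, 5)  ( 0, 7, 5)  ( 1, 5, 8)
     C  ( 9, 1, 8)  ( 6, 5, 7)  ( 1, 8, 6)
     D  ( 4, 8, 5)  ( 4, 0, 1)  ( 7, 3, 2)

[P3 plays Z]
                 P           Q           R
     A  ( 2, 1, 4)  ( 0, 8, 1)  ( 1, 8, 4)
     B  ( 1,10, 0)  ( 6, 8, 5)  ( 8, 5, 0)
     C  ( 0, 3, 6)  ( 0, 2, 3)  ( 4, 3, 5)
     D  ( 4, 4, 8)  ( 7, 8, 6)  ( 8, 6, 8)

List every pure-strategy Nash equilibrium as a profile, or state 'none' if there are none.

NE set: (D,Q,Z)

(A,P,X): not NE [P1→B gives 9>4]
(A,P,Y): not NE [P2→R gives 8>1]
(A,P,Z): not NE [P1→D gives 4>2; P2→R gives 8>1; P3→Y gives 5>4]
(A,Q,X): not NE [P2→P gives 5>2; P3→Y gives 9>0]
(A,Q,Y): not NE [P1→C gives 6>4; P2→R gives 8>7]
(A,Q,Z): not NE [P1→D gives 7>0; P3→Y gives 9>1]
(A,R,X): not NE [P2→P gives 5>3]
(A,R,Y): not NE [P1→D gives 7>0; P3→X gives 6>0]
(A,R,Z): not NE [P1→D gives 8>1; P3→X gives 6>4]
(B,P,X): not NE [P2→Q gives 7>6; P3→Y gives 5>0]
(B,P,Y): not NE [P1→C gives 9>6]
(B,P,Z): not NE [P1→D gives 4>1; P3→Y gives 5>0]
(B,Q,X): not NE [P1→C gives 8>1; P3→Z gives 5>0]
(B,Q,Y): not NE [P1→C gives 6>0; P2→P gives 9>7]
(B,Q,Z): not NE [P1→D gives 7>6; P2→P gives 10>8]
(B,R,X): not NE [P1→A gives 9>5; P2→Q gives 7>6; P3→Y gives 8>7]
(B,R,Y): not NE [P1→D gives 7>1; P2→P gives 9>5]
(B,R,Z): not NE [P2→P gives 10>5; P3→Y gives 8>0]
(C,P,X): not NE [P1→B gives 9>0; P3→Y gives 8>5]
(C,P,Y): not NE [P2→R gives 8>1]
(C,P,Z): not NE [P1→D gives 4>0; P3→Y gives 8>6]
(C,Q,X): not NE [P3→Y gives 7>5]
(C,Q,Y): not NE [P2→R gives 8>5]
(C,Q,Z): not NE [P1→D gives 7>0; P2→R gives 3>2; P3→Y gives 7>3]
(C,R,X): not NE [P1→A gives 9>3; P2→Q gives 8>0; P3→Y gives 6>5]
(C,R,Y): not NE [P1→D gives 7>1]
(C,R,Z): not NE [P1→D gives 8>4; P3→Y gives 6>5]
(D,P,X): not NE [P1→B gives 9>0; P2→Q gives 8>5; P3→Z gives 8>4]
(D,P,Y): not NE [P1→C gives 9>4; P3→Z gives 8>5]
(D,P,Z): not NE [P2→Q gives 8>4]
(D,Q,X): not NE [P1→C gives 8>2; P3→Z gives 6>1]
(D,Q,Y): not NE [P1→C gives 6>4; P2→P gives 8>0; P3→Z gives 6>1]
(D,Q,Z): NE
(D,R,X): not NE [P1→A gives 9>4; P2→Q gives 8>6; P3→Z gives 8>1]
(D,R,Y): not NE [P2→P gives 8>3; P3→Z gives 8>2]
(D,R,Z): not NE [P2→Q gives 8>6]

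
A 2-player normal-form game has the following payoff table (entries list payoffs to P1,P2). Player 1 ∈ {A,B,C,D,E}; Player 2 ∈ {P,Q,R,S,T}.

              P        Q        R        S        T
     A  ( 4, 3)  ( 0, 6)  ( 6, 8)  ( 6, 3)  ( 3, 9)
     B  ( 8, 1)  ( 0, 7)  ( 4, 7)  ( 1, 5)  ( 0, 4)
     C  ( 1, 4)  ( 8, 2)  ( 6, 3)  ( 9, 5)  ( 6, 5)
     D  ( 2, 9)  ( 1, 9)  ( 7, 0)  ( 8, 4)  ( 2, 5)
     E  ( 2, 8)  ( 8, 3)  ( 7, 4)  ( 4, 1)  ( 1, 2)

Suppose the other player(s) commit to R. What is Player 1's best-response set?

u_1(A vs R) = 6
u_1(B vs R) = 4
u_1(C vs R) = 6
u_1(D vs R) = 7
u_1(E vs R) = 7
max payoff 7 at {D,E}

P1 best: {D,E}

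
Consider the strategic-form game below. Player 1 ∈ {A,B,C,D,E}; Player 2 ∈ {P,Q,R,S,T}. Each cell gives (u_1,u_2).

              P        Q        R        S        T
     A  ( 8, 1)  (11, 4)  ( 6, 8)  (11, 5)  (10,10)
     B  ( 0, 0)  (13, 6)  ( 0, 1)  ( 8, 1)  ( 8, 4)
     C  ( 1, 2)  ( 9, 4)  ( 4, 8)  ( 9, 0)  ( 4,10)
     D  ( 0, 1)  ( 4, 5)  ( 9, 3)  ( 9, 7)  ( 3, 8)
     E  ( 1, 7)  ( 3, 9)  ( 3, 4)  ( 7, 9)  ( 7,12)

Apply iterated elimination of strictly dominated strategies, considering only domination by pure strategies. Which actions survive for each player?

Survivors P1:{A,B} P2:{Q,T}

P1 drop C (A beats it: P:8>1 Q:11>9 R:6>4 S:11>9 T:10>4)
P1 drop E (A beats it: P:8>1 Q:11>3 R:6>3 S:11>7 T:10>7)
P2 drop P (Q beats it: A:4>1 B:6>0 D:5>1)
P2 drop R (T beats it: A:10>8 B:4>1 D:8>3)
P1 drop D (A beats it: Q:11>4 S:11>9 T:10>3)
P2 drop S (T beats it: A:10>5 B:4>1)
P1→{A,B} P2→{Q,T}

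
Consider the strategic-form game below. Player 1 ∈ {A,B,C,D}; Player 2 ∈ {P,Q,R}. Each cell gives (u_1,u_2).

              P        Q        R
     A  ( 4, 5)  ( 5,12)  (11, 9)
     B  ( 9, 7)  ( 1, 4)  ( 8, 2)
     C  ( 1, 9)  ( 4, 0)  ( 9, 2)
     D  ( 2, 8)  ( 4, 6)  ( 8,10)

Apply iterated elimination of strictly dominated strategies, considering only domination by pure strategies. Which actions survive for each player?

P1 drop C (A beats it: P:4>1 Q:5>4 R:11>9)
P1 drop D (A beats it: P:4>2 Q:5>4 R:11>8)
P2 drop R (Q beats it: A:12>9 B:4>2)
P1→{A,B} P2→{P,Q}

IESDS → P1:{A,B} P2:{P,Q}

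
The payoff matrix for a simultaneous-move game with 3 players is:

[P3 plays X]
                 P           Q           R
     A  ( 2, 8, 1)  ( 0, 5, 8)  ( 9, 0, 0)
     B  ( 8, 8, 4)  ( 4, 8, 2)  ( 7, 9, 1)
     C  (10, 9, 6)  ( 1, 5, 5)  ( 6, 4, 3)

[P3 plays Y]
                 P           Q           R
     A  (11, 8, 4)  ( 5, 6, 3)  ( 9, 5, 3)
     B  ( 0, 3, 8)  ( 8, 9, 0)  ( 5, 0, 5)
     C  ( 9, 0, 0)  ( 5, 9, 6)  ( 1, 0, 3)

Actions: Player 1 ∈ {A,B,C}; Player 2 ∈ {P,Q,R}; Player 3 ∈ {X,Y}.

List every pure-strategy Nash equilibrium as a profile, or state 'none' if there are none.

(A,P,X): not NE [P1→C gives 10>2; P3→Y gives 4>1]
(A,P,Y): NE
(A,Q,X): not NE [P1→B gives 4>0; P2→P gives 8>5]
(A,Q,Y): not NE [P1→B gives 8>5; P2→P gives 8>6; P3→X gives 8>3]
(A,R,X): not NE [P2→P gives 8>0; P3→Y gives 3>0]
(A,R,Y): not NE [P2→P gives 8>5]
(B,P,X): not NE [P1→C gives 10>8; P2→R gives 9>8; P3→Y gives 8>4]
(B,P,Y): not NE [P1→A gives 11>0; P2→Q gives 9>3]
(B,Q,X): not NE [P2→R gives 9>8]
(B,Q,Y): not NE [P3→X gives 2>0]
(B,R,X): not NE [P1→A gives 9>7; P3→Y gives 5>1]
(B,R,Y): not NE [P1→A gives 9>5; P2→Q gives 9>0]
(C,P,X): NE
(C,P,Y): not NE [P1→A gives 11>9; P2→Q gives 9>0; P3→X gives 6>0]
(C,Q,X): not NE [P1→B gives 4>1; P2→P gives 9>5; P3→Y gives 6>5]
(C,Q,Y): not NE [P1→B gives 8>5]
(C,R,X): not NE [P1→A gives 9>6; P2→P gives 9>4]
(C,R,Y): not NE [P1→A gives 9>1; P2→Q gives 9>0]

Nash profiles: (A,P,Y), (C,P,X)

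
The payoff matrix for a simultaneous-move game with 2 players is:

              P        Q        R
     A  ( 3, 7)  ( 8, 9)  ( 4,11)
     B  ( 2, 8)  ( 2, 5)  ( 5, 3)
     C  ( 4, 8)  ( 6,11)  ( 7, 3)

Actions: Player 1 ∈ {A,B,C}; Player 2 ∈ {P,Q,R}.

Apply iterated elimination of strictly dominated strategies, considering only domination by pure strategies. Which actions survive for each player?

IESDS → P1:{A,C} P2:{Q,R}

P1 drop B (C beats it: P:4>2 Q:6>2 R:7>5)
P2 drop P (Q beats it: A:9>7 C:11>8)
P1→{A,C} P2→{Q,R}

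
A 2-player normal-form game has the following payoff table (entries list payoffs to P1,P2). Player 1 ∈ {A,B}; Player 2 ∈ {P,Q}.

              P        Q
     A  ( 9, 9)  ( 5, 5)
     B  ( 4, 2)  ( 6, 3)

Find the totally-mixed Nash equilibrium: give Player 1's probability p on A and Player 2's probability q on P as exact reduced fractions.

P1 indiff ⇒ q·9+(1-q)·5 = q·4+(1-q)·6 ⇒ q(5) = (1-q)(1) ⇒ q = 1/6
P2 indiff ⇒ p·9+(1-p)·2 = p·5+(1-p)·3 ⇒ p(4) = (1-p)(1) ⇒ p = 1/5

P1 mixes 1/5 on A; P2 mixes 1/6 on P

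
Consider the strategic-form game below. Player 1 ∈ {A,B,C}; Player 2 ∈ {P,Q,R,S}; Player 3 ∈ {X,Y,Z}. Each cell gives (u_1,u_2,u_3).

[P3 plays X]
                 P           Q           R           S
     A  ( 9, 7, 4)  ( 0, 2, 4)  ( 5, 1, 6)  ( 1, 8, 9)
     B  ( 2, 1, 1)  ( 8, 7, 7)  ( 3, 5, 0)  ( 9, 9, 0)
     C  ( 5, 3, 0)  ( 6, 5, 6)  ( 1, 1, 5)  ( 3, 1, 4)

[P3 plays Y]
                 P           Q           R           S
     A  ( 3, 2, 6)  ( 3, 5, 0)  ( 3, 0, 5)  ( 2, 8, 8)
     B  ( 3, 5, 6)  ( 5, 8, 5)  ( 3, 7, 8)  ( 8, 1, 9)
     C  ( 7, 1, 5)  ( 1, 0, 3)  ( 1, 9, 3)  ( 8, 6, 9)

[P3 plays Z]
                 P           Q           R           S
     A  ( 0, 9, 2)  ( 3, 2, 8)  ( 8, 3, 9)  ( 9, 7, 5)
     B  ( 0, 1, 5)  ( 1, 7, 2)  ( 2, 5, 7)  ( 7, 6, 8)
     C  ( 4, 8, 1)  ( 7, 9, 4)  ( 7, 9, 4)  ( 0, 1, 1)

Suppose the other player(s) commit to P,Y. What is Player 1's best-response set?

BR_1 = {C}

u_1(A vs P,Y) = 3
u_1(B vs P,Y) = 3
u_1(C vs P,Y) = 7
max payoff 7 at {C}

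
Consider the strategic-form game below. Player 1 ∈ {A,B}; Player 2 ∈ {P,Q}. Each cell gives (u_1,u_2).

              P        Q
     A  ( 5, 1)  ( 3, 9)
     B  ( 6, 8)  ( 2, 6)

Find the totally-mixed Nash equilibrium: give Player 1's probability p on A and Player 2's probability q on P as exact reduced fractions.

p=1/5, q=1/2

P1 indiff ⇒ q·5+(1-q)·3 = q·6+(1-q)·2 ⇒ q(-1) = (1-q)(-1) ⇒ q = 1/2
P2 indiff ⇒ p·1+(1-p)·8 = p·9+(1-p)·6 ⇒ p(-8) = (1-p)(-2) ⇒ p = 1/5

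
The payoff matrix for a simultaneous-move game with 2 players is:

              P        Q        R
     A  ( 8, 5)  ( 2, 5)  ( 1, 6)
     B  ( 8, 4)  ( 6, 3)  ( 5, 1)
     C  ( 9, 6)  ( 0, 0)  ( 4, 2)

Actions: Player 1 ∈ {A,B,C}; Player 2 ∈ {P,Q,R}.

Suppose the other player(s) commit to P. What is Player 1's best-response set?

u_1(A vs P) = 8
u_1(B vs P) = 8
u_1(C vs P) = 9
max payoff 9 at {C}

P1 best: {C}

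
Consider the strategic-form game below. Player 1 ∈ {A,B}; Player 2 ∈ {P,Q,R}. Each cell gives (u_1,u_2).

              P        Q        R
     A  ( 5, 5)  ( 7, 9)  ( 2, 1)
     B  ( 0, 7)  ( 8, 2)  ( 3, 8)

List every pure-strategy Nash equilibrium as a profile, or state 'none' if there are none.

(A,P): not NE [P2→Q gives 9>5]
(A,Q): not NE [P1→B gives 8>7]
(A,R): not NE [P1→B gives 3>2; P2→Q gives 9>1]
(B,P): not NE [P1→A gives 5>0; P2→R gives 8>7]
(B,Q): not NE [P2→R gives 8>2]
(B,R): NE

Nash profiles: (B,R)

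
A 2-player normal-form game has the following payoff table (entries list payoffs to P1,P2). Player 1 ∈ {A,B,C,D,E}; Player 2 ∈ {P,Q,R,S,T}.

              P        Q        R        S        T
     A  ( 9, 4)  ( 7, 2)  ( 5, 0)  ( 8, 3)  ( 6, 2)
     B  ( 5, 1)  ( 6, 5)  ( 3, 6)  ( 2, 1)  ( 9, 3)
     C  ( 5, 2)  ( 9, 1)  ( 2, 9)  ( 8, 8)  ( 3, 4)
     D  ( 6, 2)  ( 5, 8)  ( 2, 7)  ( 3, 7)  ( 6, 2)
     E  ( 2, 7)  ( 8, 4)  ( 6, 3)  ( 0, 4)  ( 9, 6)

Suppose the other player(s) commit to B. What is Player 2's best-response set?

BR_2 = {R}

u_2(P vs B) = 1
u_2(Q vs B) = 5
u_2(R vs B) = 6
u_2(S vs B) = 1
u_2(T vs B) = 3
max payoff 6 at {R}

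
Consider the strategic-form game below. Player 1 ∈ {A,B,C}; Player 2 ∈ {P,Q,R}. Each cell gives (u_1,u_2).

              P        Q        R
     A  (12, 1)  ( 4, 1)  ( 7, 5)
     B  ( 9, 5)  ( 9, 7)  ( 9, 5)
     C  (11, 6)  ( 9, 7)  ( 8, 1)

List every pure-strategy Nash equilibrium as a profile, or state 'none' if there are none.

(A,P): not NE [P2→R gives 5>1]
(A,Q): not NE [P1→C gives 9>4; P2→R gives 5>1]
(A,R): not NE [P1→B gives 9>7]
(B,P): not NE [P1→A gives 12>9; P2→Q gives 7>5]
(B,Q): NE
(B,R): not NE [P2→Q gives 7>5]
(C,P): not NE [P1→A gives 12>11; P2→Q gives 7>6]
(C,Q): NE
(C,R): not NE [P1→B gives 9>8; P2→Q gives 7>1]

Nash profiles: (B,Q), (C,Q)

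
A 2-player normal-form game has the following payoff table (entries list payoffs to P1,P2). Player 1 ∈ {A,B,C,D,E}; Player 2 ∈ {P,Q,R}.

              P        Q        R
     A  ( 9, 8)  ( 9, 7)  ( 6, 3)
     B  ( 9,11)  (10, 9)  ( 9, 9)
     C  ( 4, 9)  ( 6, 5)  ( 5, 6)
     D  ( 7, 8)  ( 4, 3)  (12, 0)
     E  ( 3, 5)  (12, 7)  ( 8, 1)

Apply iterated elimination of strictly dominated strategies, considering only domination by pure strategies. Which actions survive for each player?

P1 drop C (A beats it: P:9>4 Q:9>6 R:6>5)
P2 drop R (P beats it: A:8>3 B:11>9 D:8>0 E:5>1)
P1 drop D (A beats it: P:9>7 Q:9>4)
P1→{A,B,E} P2→{P,Q}

Remaining: P1:{A,B,E} P2:{P,Q}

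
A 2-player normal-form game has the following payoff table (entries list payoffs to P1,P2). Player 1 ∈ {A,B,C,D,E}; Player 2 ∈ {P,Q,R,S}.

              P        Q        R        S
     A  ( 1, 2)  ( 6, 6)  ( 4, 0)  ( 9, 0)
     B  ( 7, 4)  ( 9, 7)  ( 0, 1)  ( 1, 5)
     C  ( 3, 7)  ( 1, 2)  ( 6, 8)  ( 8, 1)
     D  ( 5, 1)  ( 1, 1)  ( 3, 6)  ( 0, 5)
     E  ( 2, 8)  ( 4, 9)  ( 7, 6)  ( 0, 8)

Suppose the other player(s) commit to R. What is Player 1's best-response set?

BR_1 = {E}

u_1(A vs R) = 4
u_1(B vs R) = 0
u_1(C vs R) = 6
u_1(D vs R) = 3
u_1(E vs R) = 7
max payoff 7 at {E}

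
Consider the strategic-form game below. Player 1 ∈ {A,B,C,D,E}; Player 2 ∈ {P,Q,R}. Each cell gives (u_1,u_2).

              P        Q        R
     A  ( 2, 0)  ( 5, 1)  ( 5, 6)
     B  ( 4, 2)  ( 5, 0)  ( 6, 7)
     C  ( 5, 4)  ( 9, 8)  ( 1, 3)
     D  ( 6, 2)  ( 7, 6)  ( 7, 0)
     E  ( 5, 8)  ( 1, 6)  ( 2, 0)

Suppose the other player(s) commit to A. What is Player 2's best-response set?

u_2(P vs A) = 0
u_2(Q vs A) = 1
u_2(R vs A) = 6
max payoff 6 at {R}

BR_2 = {R}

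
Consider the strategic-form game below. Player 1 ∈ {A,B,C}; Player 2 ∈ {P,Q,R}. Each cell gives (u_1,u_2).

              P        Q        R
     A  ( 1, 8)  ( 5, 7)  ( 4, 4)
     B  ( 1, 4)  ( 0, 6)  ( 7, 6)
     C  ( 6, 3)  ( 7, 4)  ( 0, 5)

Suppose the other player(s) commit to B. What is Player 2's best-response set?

argmax u_2 = {Q,R}

u_2(P vs B) = 4
u_2(Q vs B) = 6
u_2(R vs B) = 6
max payoff 6 at {Q,R}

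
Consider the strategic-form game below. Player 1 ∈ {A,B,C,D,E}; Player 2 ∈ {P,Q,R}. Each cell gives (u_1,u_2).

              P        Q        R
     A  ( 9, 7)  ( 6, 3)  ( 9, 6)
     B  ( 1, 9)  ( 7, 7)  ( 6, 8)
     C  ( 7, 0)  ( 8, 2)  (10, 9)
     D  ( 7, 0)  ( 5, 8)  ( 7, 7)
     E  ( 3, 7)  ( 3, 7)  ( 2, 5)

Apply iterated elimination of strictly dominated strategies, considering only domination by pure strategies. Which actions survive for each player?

P1 drop B (C beats it: P:7>1 Q:8>7 R:10>6)
P1 drop D (A beats it: P:9>7 Q:6>5 R:9>7)
P1 drop E (A beats it: P:9>3 Q:6>3 R:9>2)
P2 drop Q (R beats it: A:6>3 C:9>2)
P1→{A,C} P2→{P,R}

IESDS → P1:{A,C} P2:{P,R}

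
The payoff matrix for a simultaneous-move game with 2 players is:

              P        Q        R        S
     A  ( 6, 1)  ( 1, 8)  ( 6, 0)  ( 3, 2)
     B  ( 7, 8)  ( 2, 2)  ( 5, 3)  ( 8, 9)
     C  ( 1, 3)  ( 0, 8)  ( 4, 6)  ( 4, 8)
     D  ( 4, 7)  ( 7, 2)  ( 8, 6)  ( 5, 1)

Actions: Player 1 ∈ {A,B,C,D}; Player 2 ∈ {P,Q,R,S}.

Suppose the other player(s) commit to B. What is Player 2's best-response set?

u_2(P vs B) = 8
u_2(Q vs B) = 2
u_2(R vs B) = 3
u_2(S vs B) = 9
max payoff 9 at {S}

argmax u_2 = {S}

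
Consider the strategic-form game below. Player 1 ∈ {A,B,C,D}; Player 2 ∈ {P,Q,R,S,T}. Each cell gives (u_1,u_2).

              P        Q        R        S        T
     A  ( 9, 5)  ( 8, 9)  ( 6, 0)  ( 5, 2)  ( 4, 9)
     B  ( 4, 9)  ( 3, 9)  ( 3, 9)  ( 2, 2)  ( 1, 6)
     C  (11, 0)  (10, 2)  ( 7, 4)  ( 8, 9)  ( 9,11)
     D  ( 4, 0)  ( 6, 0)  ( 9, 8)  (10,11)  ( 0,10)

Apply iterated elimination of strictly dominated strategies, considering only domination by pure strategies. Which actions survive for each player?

Remaining: P1:{C,D} P2:{S,T}

P1 drop A (C beats it: P:11>9 Q:10>8 R:7>6 S:8>5 T:9>4)
P1 drop B (C beats it: P:11>4 Q:10>3 R:7>3 S:8>2 T:9>1)
P2 drop P (R beats it: C:4>0 D:8>0)
P2 drop Q (R beats it: C:4>2 D:8>0)
P2 drop R (S beats it: C:9>4 D:11>8)
P1→{C,D} P2→{S,T}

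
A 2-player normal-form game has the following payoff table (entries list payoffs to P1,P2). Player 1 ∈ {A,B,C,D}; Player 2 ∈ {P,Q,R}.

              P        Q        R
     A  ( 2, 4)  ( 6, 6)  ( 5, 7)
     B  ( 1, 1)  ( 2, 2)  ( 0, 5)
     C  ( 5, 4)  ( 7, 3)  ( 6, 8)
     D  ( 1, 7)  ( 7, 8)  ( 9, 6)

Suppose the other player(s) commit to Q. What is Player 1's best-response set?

u_1(A vs Q) = 6
u_1(B vs Q) = 2
u_1(C vs Q) = 7
u_1(D vs Q) = 7
max payoff 7 at {C,D}

P1 best: {C,D}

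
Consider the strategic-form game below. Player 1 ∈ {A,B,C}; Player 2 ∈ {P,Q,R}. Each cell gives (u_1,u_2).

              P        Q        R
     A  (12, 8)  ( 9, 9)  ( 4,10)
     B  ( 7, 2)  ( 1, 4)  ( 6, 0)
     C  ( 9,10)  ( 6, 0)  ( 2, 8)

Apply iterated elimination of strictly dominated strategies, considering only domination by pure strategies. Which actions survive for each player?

Survivors P1:{A,B} P2:{Q,R}

P1 drop C (A beats it: P:12>9 Q:9>6 R:4>2)
P2 drop P (Q beats it: A:9>8 B:4>2)
P1→{A,B} P2→{Q,R}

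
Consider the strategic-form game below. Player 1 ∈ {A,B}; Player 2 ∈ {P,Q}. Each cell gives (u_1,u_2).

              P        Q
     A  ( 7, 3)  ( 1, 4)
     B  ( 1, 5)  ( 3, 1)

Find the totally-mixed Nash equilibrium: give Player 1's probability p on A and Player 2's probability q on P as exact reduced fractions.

P1 indiff ⇒ q·7+(1-q)·1 = q·1+(1-q)·3 ⇒ q(6) = (1-q)(2) ⇒ q = 1/4
P2 indiff ⇒ p·3+(1-p)·5 = p·4+(1-p)·1 ⇒ p(-1) = (1-p)(-4) ⇒ p = 4/5

(p,q) = (4/5, 1/4)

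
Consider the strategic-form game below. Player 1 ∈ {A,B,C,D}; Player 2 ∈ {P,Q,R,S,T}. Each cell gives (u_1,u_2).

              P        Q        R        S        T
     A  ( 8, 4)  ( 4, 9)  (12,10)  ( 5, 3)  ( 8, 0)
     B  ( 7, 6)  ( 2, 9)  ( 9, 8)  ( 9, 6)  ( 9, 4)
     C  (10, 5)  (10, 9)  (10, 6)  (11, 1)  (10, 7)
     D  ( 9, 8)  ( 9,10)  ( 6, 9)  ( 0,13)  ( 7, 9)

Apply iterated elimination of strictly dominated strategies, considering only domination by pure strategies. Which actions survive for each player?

IESDS → P1:{A,C} P2:{Q,R}

P1 drop B (C beats it: P:10>7 Q:10>2 R:10>9 S:11>9 T:10>9)
P1 drop D (C beats it: P:10>9 Q:10>9 R:10>6 S:11>0 T:10>7)
P2 drop P (Q beats it: A:9>4 C:9>5)
P2 drop S (Q beats it: A:9>3 C:9>1)
P2 drop T (Q beats it: A:9>0 C:9>7)
P1→{A,C} P2→{Q,R}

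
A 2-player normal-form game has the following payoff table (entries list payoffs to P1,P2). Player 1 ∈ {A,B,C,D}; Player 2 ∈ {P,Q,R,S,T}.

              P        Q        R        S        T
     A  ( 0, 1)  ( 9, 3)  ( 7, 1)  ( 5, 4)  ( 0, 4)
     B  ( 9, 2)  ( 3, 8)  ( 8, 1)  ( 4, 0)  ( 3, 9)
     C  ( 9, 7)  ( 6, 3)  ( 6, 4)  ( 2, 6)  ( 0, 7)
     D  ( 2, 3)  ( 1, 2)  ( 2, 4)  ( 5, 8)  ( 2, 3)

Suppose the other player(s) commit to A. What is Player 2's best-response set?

BR_2 = {S,T}

u_2(P vs A) = 1
u_2(Q vs A) = 3
u_2(R vs A) = 1
u_2(S vs A) = 4
u_2(T vs A) = 4
max payoff 4 at {S,T}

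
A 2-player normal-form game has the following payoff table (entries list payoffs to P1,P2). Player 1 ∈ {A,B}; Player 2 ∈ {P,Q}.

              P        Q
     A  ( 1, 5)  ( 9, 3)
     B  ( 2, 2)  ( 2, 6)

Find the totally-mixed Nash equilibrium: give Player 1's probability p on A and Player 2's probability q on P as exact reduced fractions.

P1 indiff ⇒ q·1+(1-q)·9 = q·2+(1-q)·2 ⇒ q(-1) = (1-q)(-7) ⇒ q = 7/8
P2 indiff ⇒ p·5+(1-p)·2 = p·3+(1-p)·6 ⇒ p(2) = (1-p)(4) ⇒ p = 2/3

p=2/3, q=7/8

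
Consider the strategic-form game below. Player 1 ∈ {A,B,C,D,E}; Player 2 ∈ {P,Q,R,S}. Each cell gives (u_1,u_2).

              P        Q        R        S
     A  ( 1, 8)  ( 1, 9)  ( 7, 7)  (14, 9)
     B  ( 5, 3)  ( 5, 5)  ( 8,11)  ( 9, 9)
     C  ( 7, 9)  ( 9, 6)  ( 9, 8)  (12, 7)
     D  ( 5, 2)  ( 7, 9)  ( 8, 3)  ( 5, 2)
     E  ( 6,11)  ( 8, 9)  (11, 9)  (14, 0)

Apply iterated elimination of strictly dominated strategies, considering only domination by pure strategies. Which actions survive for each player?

P1 drop B (C beats it: P:7>5 Q:9>5 R:9>8 S:12>9)
P1 drop D (C beats it: P:7>5 Q:9>7 R:9>8 S:12>5)
P2 drop R (P beats it: A:8>7 C:9>8 E:11>9)
P1→{A,C,E} P2→{P,Q,S}

IESDS → P1:{A,C,E} P2:{P,Q,S}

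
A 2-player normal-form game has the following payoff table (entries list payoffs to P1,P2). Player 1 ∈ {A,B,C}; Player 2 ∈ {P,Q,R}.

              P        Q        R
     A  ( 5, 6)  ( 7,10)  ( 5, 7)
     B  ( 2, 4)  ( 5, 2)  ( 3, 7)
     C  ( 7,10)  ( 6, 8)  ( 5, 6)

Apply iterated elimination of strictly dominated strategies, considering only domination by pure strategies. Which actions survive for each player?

Remaining: P1:{A,C} P2:{P,Q}

P1 drop B (A beats it: P:5>2 Q:7>5 R:5>3)
P2 drop R (Q beats it: A:10>7 C:8>6)
P1→{A,C} P2→{P,Q}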